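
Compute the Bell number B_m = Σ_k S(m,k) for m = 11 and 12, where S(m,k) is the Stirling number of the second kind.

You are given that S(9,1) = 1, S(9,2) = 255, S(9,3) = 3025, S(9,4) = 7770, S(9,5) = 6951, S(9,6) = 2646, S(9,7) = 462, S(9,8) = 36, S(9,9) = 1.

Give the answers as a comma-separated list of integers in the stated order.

678570, 4213597

@10  (10,1):1·1+0→1, (10,2):255·2+1→511, (10,3):3025·3+255→9330, (10,4):7770·4+3025→34105, (10,5):6951·5+7770→42525, (10,6):2646·6+6951→22827, (10,7):462·7+2646→5880, (10,8):36·8+462→750, (10,9):1·9+36→45, (10,10):0·10+1→1
@11  (11,1):1·1+0→1, (11,2):511·2+1→1023, (11,3):9330·3+511→28501, (11,4):34105·4+9330→145750, (11,5):42525·5+34105→246730, (11,6):22827·6+42525→179487, (11,7):5880·7+22827→63987, (11,8):750·8+5880→11880, (11,9):45·9+750→1155, (11,10):1·10+45→55, (11,11):0·11+1→1
@12  (12,1):1·1+0→1, (12,2):1023·2+1→2047, (12,3):28501·3+1023→86526, (12,4):145750·4+28501→611501, (12,5):246730·5+145750→1379400, (12,6):179487·6+246730→1323652, (12,7):63987·7+179487→627396, (12,8):11880·8+63987→159027, (12,9):1155·9+11880→22275, (12,10):55·10+1155→1705, (12,11):1·11+55→66, (12,12):0·12+1→1
B_11 = ΣS(11,k) = 1+1023+28501+145750+246730+179487+63987+11880+1155+55+1 = 678570
B_12 = ΣS(12,k) = 1+2047+86526+611501+1379400+1323652+627396+159027+22275+1705+66+1 = 4213597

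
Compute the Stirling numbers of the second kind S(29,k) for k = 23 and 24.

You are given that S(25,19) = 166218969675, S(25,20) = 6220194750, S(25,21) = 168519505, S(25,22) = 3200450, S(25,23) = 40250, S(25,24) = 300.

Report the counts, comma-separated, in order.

[26] T[26,20]:20*6220194750+166218969675=290622864675 · T[26,21]:21*168519505+6220194750=9759104355 · T[26,22]:22*3200450+168519505=238929405 · T[26,23]:23*40250+3200450=4126200 · T[26,24]:24*300+40250=47450
[27] T[27,21]:21*9759104355+290622864675=495564056130 · T[27,22]:22*238929405+9759104355=15015551265 · T[27,23]:23*4126200+238929405=333832005 · T[27,24]:24*47450+4126200=5265000
[28] T[28,22]:22*15015551265+495564056130=825906183960 · T[28,23]:23*333832005+15015551265=22693687380 · T[28,24]:24*5265000+333832005=460192005
[29] T[29,23]:23*22693687380+825906183960=1347860993700 · T[29,24]:24*460192005+22693687380=33738295500
Read S(29,23) = 1347860993700, S(29,24) = 33738295500.

1347860993700, 33738295500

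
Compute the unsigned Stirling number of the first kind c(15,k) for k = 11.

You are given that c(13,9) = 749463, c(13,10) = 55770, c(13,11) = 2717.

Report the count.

2749747

i=14: T(14,10)=749463+13·55770=1474473 | T(14,11)=55770+13·2717=91091
i=15: T(15,11)=1474473+14·91091=2749747
Read c(15,11) = 2749747.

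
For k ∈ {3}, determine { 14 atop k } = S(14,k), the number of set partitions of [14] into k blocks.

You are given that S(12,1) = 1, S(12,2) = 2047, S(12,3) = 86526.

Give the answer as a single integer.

788970

r13: T_13,2=2×2047+1=4095; T_13,3=3×86526+2047=261625
r14: T_14,3=3×261625+4095=788970
Read S(14,3) = 788970.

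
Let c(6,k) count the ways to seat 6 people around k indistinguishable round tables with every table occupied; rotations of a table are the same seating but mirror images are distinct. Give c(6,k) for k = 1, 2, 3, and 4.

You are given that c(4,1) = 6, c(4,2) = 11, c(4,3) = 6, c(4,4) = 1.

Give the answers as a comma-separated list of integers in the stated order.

120, 274, 225, 85

@5  (5,1):6·4+0→24, (5,2):11·4+6→50, (5,3):6·4+11→35, (5,4):1·4+6→10
@6  (6,1):24·5+0→120, (6,2):50·5+24→274, (6,3):35·5+50→225, (6,4):10·5+35→85
Read c(6,1) = 120, c(6,2) = 274, c(6,3) = 225, c(6,4) = 85.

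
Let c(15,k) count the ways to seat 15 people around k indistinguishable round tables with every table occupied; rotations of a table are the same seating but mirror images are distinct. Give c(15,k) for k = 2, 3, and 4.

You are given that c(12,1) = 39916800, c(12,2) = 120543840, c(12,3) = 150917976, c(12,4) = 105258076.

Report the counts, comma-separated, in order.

283465647360, 392156797824, 310989260400

[13] T[13,1]:12*39916800+0=479001600 · T[13,2]:12*120543840+39916800=1486442880 · T[13,3]:12*150917976+120543840=1931559552 · T[13,4]:12*105258076+150917976=1414014888
[14] T[14,1]:13*479001600+0=6227020800 · T[14,2]:13*1486442880+479001600=19802759040 · T[14,3]:13*1931559552+1486442880=26596717056 · T[14,4]:13*1414014888+1931559552=20313753096
[15] T[15,2]:14*19802759040+6227020800=283465647360 · T[15,3]:14*26596717056+19802759040=392156797824 · T[15,4]:14*20313753096+26596717056=310989260400
Read c(15,2) = 283465647360, c(15,3) = 392156797824, c(15,4) = 310989260400.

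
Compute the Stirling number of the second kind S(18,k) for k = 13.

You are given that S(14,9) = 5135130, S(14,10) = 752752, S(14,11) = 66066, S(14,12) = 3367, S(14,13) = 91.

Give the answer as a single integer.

125854638

r15: T_15,10=10×752752+5135130=12662650; T_15,11=11×66066+752752=1479478; T_15,12=12×3367+66066=106470; T_15,13=13×91+3367=4550
r16: T_16,11=11×1479478+12662650=28936908; T_16,12=12×106470+1479478=2757118; T_16,13=13×4550+106470=165620
r17: T_17,12=12×2757118+28936908=62022324; T_17,13=13×165620+2757118=4910178
r18: T_18,13=13×4910178+62022324=125854638
Read S(18,13) = 125854638.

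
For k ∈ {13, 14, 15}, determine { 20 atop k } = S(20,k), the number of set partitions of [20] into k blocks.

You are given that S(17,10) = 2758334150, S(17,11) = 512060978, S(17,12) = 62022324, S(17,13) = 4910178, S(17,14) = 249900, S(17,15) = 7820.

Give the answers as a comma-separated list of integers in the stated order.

i=18: T(18,11)=2758334150+11·512060978=8391004908 | T(18,12)=512060978+12·62022324=1256328866 | T(18,13)=62022324+13·4910178=125854638 | T(18,14)=4910178+14·249900=8408778 | T(18,15)=249900+15·7820=367200
i=19: T(19,12)=8391004908+12·1256328866=23466951300 | T(19,13)=1256328866+13·125854638=2892439160 | T(19,14)=125854638+14·8408778=243577530 | T(19,15)=8408778+15·367200=13916778
i=20: T(20,13)=23466951300+13·2892439160=61068660380 | T(20,14)=2892439160+14·243577530=6302524580 | T(20,15)=243577530+15·13916778=452329200
Read S(20,13) = 61068660380, S(20,14) = 6302524580, S(20,15) = 452329200.

61068660380, 6302524580, 452329200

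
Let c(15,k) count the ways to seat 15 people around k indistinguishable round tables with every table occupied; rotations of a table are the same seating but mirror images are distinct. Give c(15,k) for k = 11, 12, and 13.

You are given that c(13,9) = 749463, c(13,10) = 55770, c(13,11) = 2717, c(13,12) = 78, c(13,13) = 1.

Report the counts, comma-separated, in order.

2749747, 143325, 5005

r14: T_14,10=13×55770+749463=1474473; T_14,11=13×2717+55770=91091; T_14,12=13×78+2717=3731; T_14,13=13×1+78=91
r15: T_15,11=14×91091+1474473=2749747; T_15,12=14×3731+91091=143325; T_15,13=14×91+3731=5005
Read c(15,11) = 2749747, c(15,12) = 143325, c(15,13) = 5005.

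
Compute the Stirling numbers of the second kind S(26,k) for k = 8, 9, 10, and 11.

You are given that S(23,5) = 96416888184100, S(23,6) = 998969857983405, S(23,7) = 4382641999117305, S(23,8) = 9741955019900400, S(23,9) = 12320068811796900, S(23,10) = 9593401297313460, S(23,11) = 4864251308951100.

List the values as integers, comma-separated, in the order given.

5749622251945664950, 11201516780955125625, 13199555372846848005, 10029078340998476760

[24] T[24,6]:6*998969857983405+96416888184100=6090236036084530 · T[24,7]:7*4382641999117305+998969857983405=31677463851804540 · T[24,8]:8*9741955019900400+4382641999117305=82318282158320505 · T[24,9]:9*12320068811796900+9741955019900400=120622574326072500 · T[24,10]:10*9593401297313460+12320068811796900=108254081784931500 · T[24,11]:11*4864251308951100+9593401297313460=63100165695775560
[25] T[25,7]:7*31677463851804540+6090236036084530=227832482998716310 · T[25,8]:8*82318282158320505+31677463851804540=690223721118368580 · T[25,9]:9*120622574326072500+82318282158320505=1167921451092973005 · T[25,10]:10*108254081784931500+120622574326072500=1203163392175387500 · T[25,11]:11*63100165695775560+108254081784931500=802355904438462660
[26] T[26,8]:8*690223721118368580+227832482998716310=5749622251945664950 · T[26,9]:9*1167921451092973005+690223721118368580=11201516780955125625 · T[26,10]:10*1203163392175387500+1167921451092973005=13199555372846848005 · T[26,11]:11*802355904438462660+1203163392175387500=10029078340998476760
Read S(26,8) = 5749622251945664950, S(26,9) = 11201516780955125625, S(26,10) = 13199555372846848005, S(26,11) = 10029078340998476760.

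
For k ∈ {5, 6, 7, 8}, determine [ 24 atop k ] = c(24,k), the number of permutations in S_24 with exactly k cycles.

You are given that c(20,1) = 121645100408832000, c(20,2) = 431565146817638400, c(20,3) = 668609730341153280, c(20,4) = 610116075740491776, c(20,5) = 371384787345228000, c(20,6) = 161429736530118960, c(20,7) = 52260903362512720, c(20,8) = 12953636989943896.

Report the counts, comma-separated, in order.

105005310755917452984576, 50779532534302850198976, 18588776355051949776576, 5304713715525445812976

i=21: T(21,2)=121645100408832000+20·431565146817638400=8752948036761600000 | T(21,3)=431565146817638400+20·668609730341153280=13803759753640704000 | T(21,4)=668609730341153280+20·610116075740491776=12870931245150988800 | T(21,5)=610116075740491776+20·371384787345228000=8037811822645051776 | T(21,6)=371384787345228000+20·161429736530118960=3599979517947607200 | T(21,7)=161429736530118960+20·52260903362512720=1206647803780373360 | T(21,8)=52260903362512720+20·12953636989943896=311333643161390640
i=22: T(22,3)=8752948036761600000+21·13803759753640704000=298631902863216384000 | T(22,4)=13803759753640704000+21·12870931245150988800=284093315901811468800 | T(22,5)=12870931245150988800+21·8037811822645051776=181664979520697076096 | T(22,6)=8037811822645051776+21·3599979517947607200=83637381699544802976 | T(22,7)=3599979517947607200+21·1206647803780373360=28939583397335447760 | T(22,8)=1206647803780373360+21·311333643161390640=7744654310169576800
i=23: T(23,4)=298631902863216384000+22·284093315901811468800=6548684852703068697600 | T(23,5)=284093315901811468800+22·181664979520697076096=4280722865357147142912 | T(23,6)=181664979520697076096+22·83637381699544802976=2021687376910682741568 | T(23,7)=83637381699544802976+22·28939583397335447760=720308216440924653696 | T(23,8)=28939583397335447760+22·7744654310169576800=199321978221066137360
i=24: T(24,5)=6548684852703068697600+23·4280722865357147142912=105005310755917452984576 | T(24,6)=4280722865357147142912+23·2021687376910682741568=50779532534302850198976 | T(24,7)=2021687376910682741568+23·720308216440924653696=18588776355051949776576 | T(24,8)=720308216440924653696+23·199321978221066137360=5304713715525445812976
Read c(24,5) = 105005310755917452984576, c(24,6) = 50779532534302850198976, c(24,7) = 18588776355051949776576, c(24,8) = 5304713715525445812976.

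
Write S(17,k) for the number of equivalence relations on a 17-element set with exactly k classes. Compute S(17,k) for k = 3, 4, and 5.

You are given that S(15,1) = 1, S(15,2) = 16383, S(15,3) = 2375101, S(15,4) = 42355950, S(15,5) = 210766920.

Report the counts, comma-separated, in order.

i=16: T(16,2)=1+2·16383=32767 | T(16,3)=16383+3·2375101=7141686 | T(16,4)=2375101+4·42355950=171798901 | T(16,5)=42355950+5·210766920=1096190550
i=17: T(17,3)=32767+3·7141686=21457825 | T(17,4)=7141686+4·171798901=694337290 | T(17,5)=171798901+5·1096190550=5652751651
Read S(17,3) = 21457825, S(17,4) = 694337290, S(17,5) = 5652751651.

21457825, 694337290, 5652751651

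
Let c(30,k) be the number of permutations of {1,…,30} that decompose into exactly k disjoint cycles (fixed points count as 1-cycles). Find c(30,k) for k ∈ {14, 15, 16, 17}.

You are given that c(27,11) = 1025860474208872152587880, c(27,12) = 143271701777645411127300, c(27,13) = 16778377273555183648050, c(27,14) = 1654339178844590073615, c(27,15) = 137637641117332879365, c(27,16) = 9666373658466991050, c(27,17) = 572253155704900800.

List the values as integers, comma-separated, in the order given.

88776380550648116217781890, 8459574446076318147830625, 691254538651580660999025, 48487623689430693038025

i=28: T(28,12)=1025860474208872152587880+27·143271701777645411127300=4894196422205298253024980 | T(28,13)=143271701777645411127300+27·16778377273555183648050=596287888163635369624650 | T(28,14)=16778377273555183648050+27·1654339178844590073615=61445535102359115635655 | T(28,15)=1654339178844590073615+27·137637641117332879365=5370555489012577816470 | T(28,16)=137637641117332879365+27·9666373658466991050=398629729895941637715 | T(28,17)=9666373658466991050+27·572253155704900800=25117208862499312650
i=29: T(29,13)=4894196422205298253024980+28·596287888163635369624650=21590257290787088602515180 | T(29,14)=596287888163635369624650+28·61445535102359115635655=2316762871029690607422990 | T(29,15)=61445535102359115635655+28·5370555489012577816470=211821088794711294496815 | T(29,16)=5370555489012577816470+28·398629729895941637715=16532187926098943672490 | T(29,17)=398629729895941637715+28·25117208862499312650=1101911578045922391915
i=30: T(30,14)=21590257290787088602515180+29·2316762871029690607422990=88776380550648116217781890 | T(30,15)=2316762871029690607422990+29·211821088794711294496815=8459574446076318147830625 | T(30,16)=211821088794711294496815+29·16532187926098943672490=691254538651580660999025 | T(30,17)=16532187926098943672490+29·1101911578045922391915=48487623689430693038025
Read c(30,14) = 88776380550648116217781890, c(30,15) = 8459574446076318147830625, c(30,16) = 691254538651580660999025, c(30,17) = 48487623689430693038025.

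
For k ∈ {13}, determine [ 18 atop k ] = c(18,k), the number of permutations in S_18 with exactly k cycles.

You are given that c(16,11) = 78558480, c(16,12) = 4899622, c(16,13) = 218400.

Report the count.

299650806

r17: T_17,12=16×4899622+78558480=156952432; T_17,13=16×218400+4899622=8394022
r18: T_18,13=17×8394022+156952432=299650806
Read c(18,13) = 299650806.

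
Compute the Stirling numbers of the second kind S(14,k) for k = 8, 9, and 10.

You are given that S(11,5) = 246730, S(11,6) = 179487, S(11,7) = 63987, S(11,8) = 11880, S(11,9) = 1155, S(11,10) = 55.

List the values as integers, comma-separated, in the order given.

row 12: T[12][6]=6·179487+246730=1323652  T[12][7]=7·63987+179487=627396  T[12][8]=8·11880+63987=159027  T[12][9]=9·1155+11880=22275  T[12][10]=10·55+1155=1705
row 13: T[13][7]=7·627396+1323652=5715424  T[13][8]=8·159027+627396=1899612  T[13][9]=9·22275+159027=359502  T[13][10]=10·1705+22275=39325
row 14: T[14][8]=8·1899612+5715424=20912320  T[14][9]=9·359502+1899612=5135130  T[14][10]=10·39325+359502=752752
Read S(14,8) = 20912320, S(14,9) = 5135130, S(14,10) = 752752.

20912320, 5135130, 752752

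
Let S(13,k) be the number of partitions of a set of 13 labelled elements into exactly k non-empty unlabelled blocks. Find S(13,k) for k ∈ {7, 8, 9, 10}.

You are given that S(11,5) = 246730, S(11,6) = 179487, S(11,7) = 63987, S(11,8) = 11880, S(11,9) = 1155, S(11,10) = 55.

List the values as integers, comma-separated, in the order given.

i=12: T(12,6)=246730+6·179487=1323652 | T(12,7)=179487+7·63987=627396 | T(12,8)=63987+8·11880=159027 | T(12,9)=11880+9·1155=22275 | T(12,10)=1155+10·55=1705
i=13: T(13,7)=1323652+7·627396=5715424 | T(13,8)=627396+8·159027=1899612 | T(13,9)=159027+9·22275=359502 | T(13,10)=22275+10·1705=39325
Read S(13,7) = 5715424, S(13,8) = 1899612, S(13,9) = 359502, S(13,10) = 39325.

5715424, 1899612, 359502, 39325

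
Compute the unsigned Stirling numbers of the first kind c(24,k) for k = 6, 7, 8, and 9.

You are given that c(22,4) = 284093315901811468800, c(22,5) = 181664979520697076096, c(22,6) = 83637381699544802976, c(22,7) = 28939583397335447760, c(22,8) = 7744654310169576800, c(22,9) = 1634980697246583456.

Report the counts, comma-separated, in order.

50779532534302850198976, 18588776355051949776576, 5304713715525445812976, 1204749260161737632496

[23] T[23,5]:22*181664979520697076096+284093315901811468800=4280722865357147142912 · T[23,6]:22*83637381699544802976+181664979520697076096=2021687376910682741568 · T[23,7]:22*28939583397335447760+83637381699544802976=720308216440924653696 · T[23,8]:22*7744654310169576800+28939583397335447760=199321978221066137360 · T[23,9]:22*1634980697246583456+7744654310169576800=43714229649594412832
[24] T[24,6]:23*2021687376910682741568+4280722865357147142912=50779532534302850198976 · T[24,7]:23*720308216440924653696+2021687376910682741568=18588776355051949776576 · T[24,8]:23*199321978221066137360+720308216440924653696=5304713715525445812976 · T[24,9]:23*43714229649594412832+199321978221066137360=1204749260161737632496
Read c(24,6) = 50779532534302850198976, c(24,7) = 18588776355051949776576, c(24,8) = 5304713715525445812976, c(24,9) = 1204749260161737632496.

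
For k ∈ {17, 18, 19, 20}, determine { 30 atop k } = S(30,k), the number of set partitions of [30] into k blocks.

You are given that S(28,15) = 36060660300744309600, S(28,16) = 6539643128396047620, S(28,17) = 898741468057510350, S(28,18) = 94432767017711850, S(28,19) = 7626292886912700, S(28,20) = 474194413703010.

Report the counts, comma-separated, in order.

r29: T_29,16=16×6539643128396047620+36060660300744309600=140694950355081071520; T_29,17=17×898741468057510350+6539643128396047620=21818248085373723570; T_29,18=18×94432767017711850+898741468057510350=2598531274376323650; T_29,19=19×7626292886912700+94432767017711850=239332331869053150; T_29,20=20×474194413703010+7626292886912700=17110181160972900
r30: T_30,17=17×21818248085373723570+140694950355081071520=511605167806434372210; T_30,18=18×2598531274376323650+21818248085373723570=68591811024147549270; T_30,19=19×239332331869053150+2598531274376323650=7145845579888333500; T_30,20=20×17110181160972900+239332331869053150=581535955088511150
Read S(30,17) = 511605167806434372210, S(30,18) = 68591811024147549270, S(30,19) = 7145845579888333500, S(30,20) = 581535955088511150.

511605167806434372210, 68591811024147549270, 7145845579888333500, 581535955088511150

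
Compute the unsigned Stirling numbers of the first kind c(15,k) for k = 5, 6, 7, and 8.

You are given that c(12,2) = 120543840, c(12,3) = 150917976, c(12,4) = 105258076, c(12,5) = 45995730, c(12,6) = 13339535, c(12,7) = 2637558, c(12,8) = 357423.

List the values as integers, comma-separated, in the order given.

159721605680, 56663366760, 14409322928, 2681453775

r13: T_13,3=12×150917976+120543840=1931559552; T_13,4=12×105258076+150917976=1414014888; T_13,5=12×45995730+105258076=657206836; T_13,6=12×13339535+45995730=206070150; T_13,7=12×2637558+13339535=44990231; T_13,8=12×357423+2637558=6926634
r14: T_14,4=13×1414014888+1931559552=20313753096; T_14,5=13×657206836+1414014888=9957703756; T_14,6=13×206070150+657206836=3336118786; T_14,7=13×44990231+206070150=790943153; T_14,8=13×6926634+44990231=135036473
r15: T_15,5=14×9957703756+20313753096=159721605680; T_15,6=14×3336118786+9957703756=56663366760; T_15,7=14×790943153+3336118786=14409322928; T_15,8=14×135036473+790943153=2681453775
Read c(15,5) = 159721605680, c(15,6) = 56663366760, c(15,7) = 14409322928, c(15,8) = 2681453775.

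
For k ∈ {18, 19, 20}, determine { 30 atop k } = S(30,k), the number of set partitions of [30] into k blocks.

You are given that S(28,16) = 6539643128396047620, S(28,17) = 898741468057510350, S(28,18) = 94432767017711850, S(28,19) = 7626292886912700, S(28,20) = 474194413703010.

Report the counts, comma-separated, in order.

row 29: T[29][17]=17·898741468057510350+6539643128396047620=21818248085373723570  T[29][18]=18·94432767017711850+898741468057510350=2598531274376323650  T[29][19]=19·7626292886912700+94432767017711850=239332331869053150  T[29][20]=20·474194413703010+7626292886912700=17110181160972900
row 30: T[30][18]=18·2598531274376323650+21818248085373723570=68591811024147549270  T[30][19]=19·239332331869053150+2598531274376323650=7145845579888333500  T[30][20]=20·17110181160972900+239332331869053150=581535955088511150
Read S(30,18) = 68591811024147549270, S(30,19) = 7145845579888333500, S(30,20) = 581535955088511150.

68591811024147549270, 7145845579888333500, 581535955088511150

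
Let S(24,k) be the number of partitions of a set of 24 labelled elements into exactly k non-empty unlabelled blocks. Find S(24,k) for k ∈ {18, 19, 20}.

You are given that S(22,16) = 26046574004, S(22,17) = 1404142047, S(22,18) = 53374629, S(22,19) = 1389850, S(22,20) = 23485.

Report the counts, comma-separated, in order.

@23  (23,17):1404142047·17+26046574004→49916988803, (23,18):53374629·18+1404142047→2364885369, (23,19):1389850·19+53374629→79781779, (23,20):23485·20+1389850→1859550
@24  (24,18):2364885369·18+49916988803→92484925445, (24,19):79781779·19+2364885369→3880739170, (24,20):1859550·20+79781779→116972779
Read S(24,18) = 92484925445, S(24,19) = 3880739170, S(24,20) = 116972779.

92484925445, 3880739170, 116972779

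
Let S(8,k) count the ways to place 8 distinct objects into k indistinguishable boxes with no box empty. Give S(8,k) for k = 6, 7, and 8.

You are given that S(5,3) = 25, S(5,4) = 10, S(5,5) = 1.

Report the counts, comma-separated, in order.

266, 28, 1

r6: T_6,4=4×10+25=65; T_6,5=5×1+10=15; T_6,6=6×0+1=1
r7: T_7,5=5×15+65=140; T_7,6=6×1+15=21; T_7,7=7×0+1=1
r8: T_8,6=6×21+140=266; T_8,7=7×1+21=28; T_8,8=8×0+1=1
Read S(8,6) = 266, S(8,7) = 28, S(8,8) = 1.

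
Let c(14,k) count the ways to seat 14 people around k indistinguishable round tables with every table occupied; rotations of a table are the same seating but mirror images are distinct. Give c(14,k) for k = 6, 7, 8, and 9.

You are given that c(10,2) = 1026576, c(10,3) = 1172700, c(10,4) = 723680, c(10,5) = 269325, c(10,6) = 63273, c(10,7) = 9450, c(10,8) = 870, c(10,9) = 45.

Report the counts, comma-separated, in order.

@11  (11,3):1172700·10+1026576→12753576, (11,4):723680·10+1172700→8409500, (11,5):269325·10+723680→3416930, (11,6):63273·10+269325→902055, (11,7):9450·10+63273→157773, (11,8):870·10+9450→18150, (11,9):45·10+870→1320
@12  (12,4):8409500·11+12753576→105258076, (12,5):3416930·11+8409500→45995730, (12,6):902055·11+3416930→13339535, (12,7):157773·11+902055→2637558, (12,8):18150·11+157773→357423, (12,9):1320·11+18150→32670
@13  (13,5):45995730·12+105258076→657206836, (13,6):13339535·12+45995730→206070150, (13,7):2637558·12+13339535→44990231, (13,8):357423·12+2637558→6926634, (13,9):32670·12+357423→749463
@14  (14,6):206070150·13+657206836→3336118786, (14,7):44990231·13+206070150→790943153, (14,8):6926634·13+44990231→135036473, (14,9):749463·13+6926634→16669653
Read c(14,6) = 3336118786, c(14,7) = 790943153, c(14,8) = 135036473, c(14,9) = 16669653.

3336118786, 790943153, 135036473, 16669653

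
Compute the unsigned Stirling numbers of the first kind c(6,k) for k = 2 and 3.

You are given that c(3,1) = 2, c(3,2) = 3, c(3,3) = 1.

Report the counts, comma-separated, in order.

[4] T[4,1]:3*2+0=6 · T[4,2]:3*3+2=11 · T[4,3]:3*1+3=6
[5] T[5,1]:4*6+0=24 · T[5,2]:4*11+6=50 · T[5,3]:4*6+11=35
[6] T[6,2]:5*50+24=274 · T[6,3]:5*35+50=225
Read c(6,2) = 274, c(6,3) = 225.

274, 225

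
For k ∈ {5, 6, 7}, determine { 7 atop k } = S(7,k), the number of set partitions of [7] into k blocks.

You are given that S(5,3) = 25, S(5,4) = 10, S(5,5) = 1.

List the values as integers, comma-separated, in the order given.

[6] T[6,4]:4*10+25=65 · T[6,5]:5*1+10=15 · T[6,6]:6*0+1=1
[7] T[7,5]:5*15+65=140 · T[7,6]:6*1+15=21 · T[7,7]:7*0+1=1
Read S(7,5) = 140, S(7,6) = 21, S(7,7) = 1.

140, 21, 1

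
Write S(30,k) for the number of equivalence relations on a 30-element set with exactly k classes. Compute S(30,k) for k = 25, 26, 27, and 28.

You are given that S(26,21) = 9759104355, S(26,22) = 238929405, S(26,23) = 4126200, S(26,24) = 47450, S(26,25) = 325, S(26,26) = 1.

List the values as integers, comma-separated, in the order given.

49402080000, 843303006, 10359090, 86275

row 27: T[27][22]=22·238929405+9759104355=15015551265  T[27][23]=23·4126200+238929405=333832005  T[27][24]=24·47450+4126200=5265000  T[27][25]=25·325+47450=55575  T[27][26]=26·1+325=351  T[27][27]=27·0+1=1
row 28: T[28][23]=23·333832005+15015551265=22693687380  T[28][24]=24·5265000+333832005=460192005  T[28][25]=25·55575+5265000=6654375  T[28][26]=26·351+55575=64701  T[28][27]=27·1+351=378  T[28][28]=28·0+1=1
row 29: T[29][24]=24·460192005+22693687380=33738295500  T[29][25]=25·6654375+460192005=626551380  T[29][26]=26·64701+6654375=8336601  T[29][27]=27·378+64701=74907  T[29][28]=28·1+378=406
row 30: T[30][25]=25·626551380+33738295500=49402080000  T[30][26]=26·8336601+626551380=843303006  T[30][27]=27·74907+8336601=10359090  T[30][28]=28·406+74907=86275
Read S(30,25) = 49402080000, S(30,26) = 843303006, S(30,27) = 10359090, S(30,28) = 86275.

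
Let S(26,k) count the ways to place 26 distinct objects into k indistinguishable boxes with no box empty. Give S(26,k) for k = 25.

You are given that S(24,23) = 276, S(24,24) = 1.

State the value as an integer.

r25: T_25,24=24×1+276=300; T_25,25=25×0+1=1
r26: T_26,25=25×1+300=325
Read S(26,25) = 325.

325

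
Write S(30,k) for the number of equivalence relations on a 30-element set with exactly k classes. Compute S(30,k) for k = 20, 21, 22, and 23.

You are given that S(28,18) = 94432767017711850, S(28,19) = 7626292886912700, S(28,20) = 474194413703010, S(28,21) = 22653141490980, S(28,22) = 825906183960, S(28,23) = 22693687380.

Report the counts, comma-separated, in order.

581535955088511150, 37058299246258290, 1848018090851790, 71823880393200

i=29: T(29,19)=94432767017711850+19·7626292886912700=239332331869053150 | T(29,20)=7626292886912700+20·474194413703010=17110181160972900 | T(29,21)=474194413703010+21·22653141490980=949910385013590 | T(29,22)=22653141490980+22·825906183960=40823077538100 | T(29,23)=825906183960+23·22693687380=1347860993700
i=30: T(30,20)=239332331869053150+20·17110181160972900=581535955088511150 | T(30,21)=17110181160972900+21·949910385013590=37058299246258290 | T(30,22)=949910385013590+22·40823077538100=1848018090851790 | T(30,23)=40823077538100+23·1347860993700=71823880393200
Read S(30,20) = 581535955088511150, S(30,21) = 37058299246258290, S(30,22) = 1848018090851790, S(30,23) = 71823880393200.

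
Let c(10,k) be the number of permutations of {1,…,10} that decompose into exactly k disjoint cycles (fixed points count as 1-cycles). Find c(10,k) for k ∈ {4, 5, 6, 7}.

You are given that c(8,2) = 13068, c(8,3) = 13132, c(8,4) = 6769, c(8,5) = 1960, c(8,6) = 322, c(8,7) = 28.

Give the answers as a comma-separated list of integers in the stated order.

r9: T_9,3=8×13132+13068=118124; T_9,4=8×6769+13132=67284; T_9,5=8×1960+6769=22449; T_9,6=8×322+1960=4536; T_9,7=8×28+322=546
r10: T_10,4=9×67284+118124=723680; T_10,5=9×22449+67284=269325; T_10,6=9×4536+22449=63273; T_10,7=9×546+4536=9450
Read c(10,4) = 723680, c(10,5) = 269325, c(10,6) = 63273, c(10,7) = 9450.

723680, 269325, 63273, 9450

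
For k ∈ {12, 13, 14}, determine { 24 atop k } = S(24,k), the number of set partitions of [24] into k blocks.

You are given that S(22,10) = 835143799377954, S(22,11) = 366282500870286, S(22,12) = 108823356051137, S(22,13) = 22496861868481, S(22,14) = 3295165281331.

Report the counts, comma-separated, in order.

24930204590758260, 6888836057922000, 1362091021641000

@23  (23,11):366282500870286·11+835143799377954→4864251308951100, (23,12):108823356051137·12+366282500870286→1672162773483930, (23,13):22496861868481·13+108823356051137→401282560341390, (23,14):3295165281331·14+22496861868481→68629175807115
@24  (24,12):1672162773483930·12+4864251308951100→24930204590758260, (24,13):401282560341390·13+1672162773483930→6888836057922000, (24,14):68629175807115·14+401282560341390→1362091021641000
Read S(24,12) = 24930204590758260, S(24,13) = 6888836057922000, S(24,14) = 1362091021641000.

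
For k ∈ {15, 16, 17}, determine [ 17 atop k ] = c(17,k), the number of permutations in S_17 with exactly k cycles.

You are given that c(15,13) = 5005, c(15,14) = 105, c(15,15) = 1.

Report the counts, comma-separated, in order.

[16] T[16,14]:15*105+5005=6580 · T[16,15]:15*1+105=120 · T[16,16]:15*0+1=1
[17] T[17,15]:16*120+6580=8500 · T[17,16]:16*1+120=136 · T[17,17]:16*0+1=1
Read c(17,15) = 8500, c(17,16) = 136, c(17,17) = 1.

8500, 136, 1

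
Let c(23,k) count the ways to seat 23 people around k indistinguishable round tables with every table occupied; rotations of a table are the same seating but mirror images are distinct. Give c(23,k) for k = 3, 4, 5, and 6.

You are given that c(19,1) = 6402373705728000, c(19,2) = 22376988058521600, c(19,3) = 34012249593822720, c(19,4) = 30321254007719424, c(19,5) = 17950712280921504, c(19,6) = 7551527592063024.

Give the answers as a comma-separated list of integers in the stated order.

i=20: T(20,1)=0+19·6402373705728000=121645100408832000 | T(20,2)=6402373705728000+19·22376988058521600=431565146817638400 | T(20,3)=22376988058521600+19·34012249593822720=668609730341153280 | T(20,4)=34012249593822720+19·30321254007719424=610116075740491776 | T(20,5)=30321254007719424+19·17950712280921504=371384787345228000 | T(20,6)=17950712280921504+19·7551527592063024=161429736530118960
i=21: T(21,1)=0+20·121645100408832000=2432902008176640000 | T(21,2)=121645100408832000+20·431565146817638400=8752948036761600000 | T(21,3)=431565146817638400+20·668609730341153280=13803759753640704000 | T(21,4)=668609730341153280+20·610116075740491776=12870931245150988800 | T(21,5)=610116075740491776+20·371384787345228000=8037811822645051776 | T(21,6)=371384787345228000+20·161429736530118960=3599979517947607200
i=22: T(22,2)=2432902008176640000+21·8752948036761600000=186244810780170240000 | T(22,3)=8752948036761600000+21·13803759753640704000=298631902863216384000 | T(22,4)=13803759753640704000+21·12870931245150988800=284093315901811468800 | T(22,5)=12870931245150988800+21·8037811822645051776=181664979520697076096 | T(22,6)=8037811822645051776+21·3599979517947607200=83637381699544802976
i=23: T(23,3)=186244810780170240000+22·298631902863216384000=6756146673770930688000 | T(23,4)=298631902863216384000+22·284093315901811468800=6548684852703068697600 | T(23,5)=284093315901811468800+22·181664979520697076096=4280722865357147142912 | T(23,6)=181664979520697076096+22·83637381699544802976=2021687376910682741568
Read c(23,3) = 6756146673770930688000, c(23,4) = 6548684852703068697600, c(23,5) = 4280722865357147142912, c(23,6) = 2021687376910682741568.

6756146673770930688000, 6548684852703068697600, 4280722865357147142912, 2021687376910682741568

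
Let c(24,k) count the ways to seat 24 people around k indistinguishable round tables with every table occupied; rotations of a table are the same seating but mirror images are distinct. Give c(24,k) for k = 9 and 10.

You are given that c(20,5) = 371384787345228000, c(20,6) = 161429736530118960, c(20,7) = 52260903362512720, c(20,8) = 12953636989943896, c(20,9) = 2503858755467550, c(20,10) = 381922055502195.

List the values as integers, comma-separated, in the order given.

r21: T_21,6=20×161429736530118960+371384787345228000=3599979517947607200; T_21,7=20×52260903362512720+161429736530118960=1206647803780373360; T_21,8=20×12953636989943896+52260903362512720=311333643161390640; T_21,9=20×2503858755467550+12953636989943896=63030812099294896; T_21,10=20×381922055502195+2503858755467550=10142299865511450
r22: T_22,7=21×1206647803780373360+3599979517947607200=28939583397335447760; T_22,8=21×311333643161390640+1206647803780373360=7744654310169576800; T_22,9=21×63030812099294896+311333643161390640=1634980697246583456; T_22,10=21×10142299865511450+63030812099294896=276019109275035346
r23: T_23,8=22×7744654310169576800+28939583397335447760=199321978221066137360; T_23,9=22×1634980697246583456+7744654310169576800=43714229649594412832; T_23,10=22×276019109275035346+1634980697246583456=7707401101297361068
r24: T_24,9=23×43714229649594412832+199321978221066137360=1204749260161737632496; T_24,10=23×7707401101297361068+43714229649594412832=220984454979433717396
Read c(24,9) = 1204749260161737632496, c(24,10) = 220984454979433717396.

1204749260161737632496, 220984454979433717396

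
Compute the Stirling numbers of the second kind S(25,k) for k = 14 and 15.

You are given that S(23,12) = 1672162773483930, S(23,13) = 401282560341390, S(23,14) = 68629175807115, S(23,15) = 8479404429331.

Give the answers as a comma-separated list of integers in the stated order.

r24: T_24,13=13×401282560341390+1672162773483930=6888836057922000; T_24,14=14×68629175807115+401282560341390=1362091021641000; T_24,15=15×8479404429331+68629175807115=195820242247080
r25: T_25,14=14×1362091021641000+6888836057922000=25958110360896000; T_25,15=15×195820242247080+1362091021641000=4299394655347200
Read S(25,14) = 25958110360896000, S(25,15) = 4299394655347200.

25958110360896000, 4299394655347200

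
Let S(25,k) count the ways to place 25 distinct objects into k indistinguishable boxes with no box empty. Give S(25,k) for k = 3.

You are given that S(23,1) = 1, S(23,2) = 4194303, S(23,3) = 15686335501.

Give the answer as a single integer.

141197991025

i=24: T(24,2)=1+2·4194303=8388607 | T(24,3)=4194303+3·15686335501=47063200806
i=25: T(25,3)=8388607+3·47063200806=141197991025
Read S(25,3) = 141197991025.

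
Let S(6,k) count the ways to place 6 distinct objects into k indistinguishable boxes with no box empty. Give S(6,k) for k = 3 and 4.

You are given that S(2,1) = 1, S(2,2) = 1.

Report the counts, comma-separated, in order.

i=3: T(3,1)=0+1·1=1 | T(3,2)=1+2·1=3 | T(3,3)=1+3·0=1
i=4: T(4,1)=0+1·1=1 | T(4,2)=1+2·3=7 | T(4,3)=3+3·1=6 | T(4,4)=1+4·0=1
i=5: T(5,2)=1+2·7=15 | T(5,3)=7+3·6=25 | T(5,4)=6+4·1=10
i=6: T(6,3)=15+3·25=90 | T(6,4)=25+4·10=65
Read S(6,3) = 90, S(6,4) = 65.

90, 65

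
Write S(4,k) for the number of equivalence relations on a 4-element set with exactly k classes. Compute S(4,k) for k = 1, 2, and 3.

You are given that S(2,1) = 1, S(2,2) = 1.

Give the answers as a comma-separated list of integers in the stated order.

i=3: T(3,1)=0+1·1=1 | T(3,2)=1+2·1=3 | T(3,3)=1+3·0=1
i=4: T(4,1)=0+1·1=1 | T(4,2)=1+2·3=7 | T(4,3)=3+3·1=6
Read S(4,1) = 1, S(4,2) = 7, S(4,3) = 6.

1, 7, 6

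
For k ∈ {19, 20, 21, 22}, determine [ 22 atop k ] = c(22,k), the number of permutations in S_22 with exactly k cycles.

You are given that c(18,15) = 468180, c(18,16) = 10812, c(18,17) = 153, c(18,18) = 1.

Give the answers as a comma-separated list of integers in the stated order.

i=19: T(19,16)=468180+18·10812=662796 | T(19,17)=10812+18·153=13566 | T(19,18)=153+18·1=171 | T(19,19)=1+18·0=1
i=20: T(20,17)=662796+19·13566=920550 | T(20,18)=13566+19·171=16815 | T(20,19)=171+19·1=190 | T(20,20)=1+19·0=1
i=21: T(21,18)=920550+20·16815=1256850 | T(21,19)=16815+20·190=20615 | T(21,20)=190+20·1=210 | T(21,21)=1+20·0=1
i=22: T(22,19)=1256850+21·20615=1689765 | T(22,20)=20615+21·210=25025 | T(22,21)=210+21·1=231 | T(22,22)=1+21·0=1
Read c(22,19) = 1689765, c(22,20) = 25025, c(22,21) = 231, c(22,22) = 1.

1689765, 25025, 231, 1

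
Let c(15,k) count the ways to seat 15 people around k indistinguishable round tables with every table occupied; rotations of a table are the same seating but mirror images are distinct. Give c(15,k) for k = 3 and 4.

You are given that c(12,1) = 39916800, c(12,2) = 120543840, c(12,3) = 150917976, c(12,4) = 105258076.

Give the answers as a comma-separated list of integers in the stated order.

392156797824, 310989260400

[13] T[13,1]:12*39916800+0=479001600 · T[13,2]:12*120543840+39916800=1486442880 · T[13,3]:12*150917976+120543840=1931559552 · T[13,4]:12*105258076+150917976=1414014888
[14] T[14,2]:13*1486442880+479001600=19802759040 · T[14,3]:13*1931559552+1486442880=26596717056 · T[14,4]:13*1414014888+1931559552=20313753096
[15] T[15,3]:14*26596717056+19802759040=392156797824 · T[15,4]:14*20313753096+26596717056=310989260400
Read c(15,3) = 392156797824, c(15,4) = 310989260400.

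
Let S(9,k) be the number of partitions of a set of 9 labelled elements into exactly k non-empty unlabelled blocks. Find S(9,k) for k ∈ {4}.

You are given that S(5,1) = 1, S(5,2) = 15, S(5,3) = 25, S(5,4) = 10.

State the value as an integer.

r6: T_6,1=1×1+0=1; T_6,2=2×15+1=31; T_6,3=3×25+15=90; T_6,4=4×10+25=65
r7: T_7,2=2×31+1=63; T_7,3=3×90+31=301; T_7,4=4×65+90=350
r8: T_8,3=3×301+63=966; T_8,4=4×350+301=1701
r9: T_9,4=4×1701+966=7770
Read S(9,4) = 7770.

7770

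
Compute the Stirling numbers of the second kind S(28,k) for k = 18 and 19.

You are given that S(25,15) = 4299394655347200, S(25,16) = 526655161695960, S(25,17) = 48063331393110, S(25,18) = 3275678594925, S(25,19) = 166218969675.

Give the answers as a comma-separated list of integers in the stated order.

row 26: T[26][16]=16·526655161695960+4299394655347200=12725877242482560  T[26][17]=17·48063331393110+526655161695960=1343731795378830  T[26][18]=18·3275678594925+48063331393110=107025546101760  T[26][19]=19·166218969675+3275678594925=6433839018750
row 27: T[27][17]=17·1343731795378830+12725877242482560=35569317763922670  T[27][18]=18·107025546101760+1343731795378830=3270191625210510  T[27][19]=19·6433839018750+107025546101760=229268487458010
row 28: T[28][18]=18·3270191625210510+35569317763922670=94432767017711850  T[28][19]=19·229268487458010+3270191625210510=7626292886912700
Read S(28,18) = 94432767017711850, S(28,19) = 7626292886912700.

94432767017711850, 7626292886912700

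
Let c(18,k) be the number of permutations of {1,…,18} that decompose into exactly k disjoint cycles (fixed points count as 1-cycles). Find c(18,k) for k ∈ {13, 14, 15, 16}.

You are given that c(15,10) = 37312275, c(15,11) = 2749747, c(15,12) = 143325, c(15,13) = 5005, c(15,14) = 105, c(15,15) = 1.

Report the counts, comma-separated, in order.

[16] T[16,11]:15*2749747+37312275=78558480 · T[16,12]:15*143325+2749747=4899622 · T[16,13]:15*5005+143325=218400 · T[16,14]:15*105+5005=6580 · T[16,15]:15*1+105=120 · T[16,16]:15*0+1=1
[17] T[17,12]:16*4899622+78558480=156952432 · T[17,13]:16*218400+4899622=8394022 · T[17,14]:16*6580+218400=323680 · T[17,15]:16*120+6580=8500 · T[17,16]:16*1+120=136
[18] T[18,13]:17*8394022+156952432=299650806 · T[18,14]:17*323680+8394022=13896582 · T[18,15]:17*8500+323680=468180 · T[18,16]:17*136+8500=10812
Read c(18,13) = 299650806, c(18,14) = 13896582, c(18,15) = 468180, c(18,16) = 10812.

299650806, 13896582, 468180, 10812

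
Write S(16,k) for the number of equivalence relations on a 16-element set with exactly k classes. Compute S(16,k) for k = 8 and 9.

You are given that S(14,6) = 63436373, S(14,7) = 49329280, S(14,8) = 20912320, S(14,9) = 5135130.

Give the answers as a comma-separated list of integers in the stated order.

row 15: T[15][7]=7·49329280+63436373=408741333  T[15][8]=8·20912320+49329280=216627840  T[15][9]=9·5135130+20912320=67128490
row 16: T[16][8]=8·216627840+408741333=2141764053  T[16][9]=9·67128490+216627840=820784250
Read S(16,8) = 2141764053, S(16,9) = 820784250.

2141764053, 820784250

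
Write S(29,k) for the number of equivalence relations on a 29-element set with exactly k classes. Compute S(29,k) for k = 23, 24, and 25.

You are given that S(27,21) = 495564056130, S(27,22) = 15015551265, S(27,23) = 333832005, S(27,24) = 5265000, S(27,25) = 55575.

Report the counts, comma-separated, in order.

1347860993700, 33738295500, 626551380

r28: T_28,22=22×15015551265+495564056130=825906183960; T_28,23=23×333832005+15015551265=22693687380; T_28,24=24×5265000+333832005=460192005; T_28,25=25×55575+5265000=6654375
r29: T_29,23=23×22693687380+825906183960=1347860993700; T_29,24=24×460192005+22693687380=33738295500; T_29,25=25×6654375+460192005=626551380
Read S(29,23) = 1347860993700, S(29,24) = 33738295500, S(29,25) = 626551380.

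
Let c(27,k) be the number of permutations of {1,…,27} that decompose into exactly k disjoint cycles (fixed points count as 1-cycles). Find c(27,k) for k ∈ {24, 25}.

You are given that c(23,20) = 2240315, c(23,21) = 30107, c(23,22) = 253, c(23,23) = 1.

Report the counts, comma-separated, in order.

r24: T_24,21=23×30107+2240315=2932776; T_24,22=23×253+30107=35926; T_24,23=23×1+253=276; T_24,24=23×0+1=1
r25: T_25,22=24×35926+2932776=3795000; T_25,23=24×276+35926=42550; T_25,24=24×1+276=300; T_25,25=24×0+1=1
r26: T_26,23=25×42550+3795000=4858750; T_26,24=25×300+42550=50050; T_26,25=25×1+300=325
r27: T_27,24=26×50050+4858750=6160050; T_27,25=26×325+50050=58500
Read c(27,24) = 6160050, c(27,25) = 58500.

6160050, 58500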